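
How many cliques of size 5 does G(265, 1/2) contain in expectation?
E[# K_5] = C(265, 5) · (1/2)^C(5, 2) = 10484943678 / 2^10 = 5242471839/512 ≈ 10239202.810547

For each 5-subset S of vertices (there are C(265, 5) = 10484943678 such S), let X_S = 1 if S induces a K_5 (all C(5, 2) = 10 edges present). Then P(X_S = 1) = (1/2)^10 = 1/1024. By linearity of expectation, E[# K_5] = C(265, 5) · (1/2)^10 = 10484943678 / 1024 = 5242471839/512 ≈ 10239202.810547.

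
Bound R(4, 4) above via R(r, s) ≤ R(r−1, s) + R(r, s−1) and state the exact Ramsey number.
R(4, 4) ≤ R(3, 4) + R(4, 3) = 9 + 9 = 18; exact value R(4, 4) = 18.

The Erdős–Szekeres recurrence R(r, s) ≤ R(r−1, s) + R(r, s−1) applied to (r, s) = (4, 4) gives
  R(4, 4) ≤ R(3, 4) + R(4, 3) = 9 + 9 = 18.
(Recall R(2, k) = k and R is symmetric.) Here the recurrence bound is tight: a matching lower-bound construction on K_{17} shows R(4, 4) > 17, so R(4, 4) = 18 exactly.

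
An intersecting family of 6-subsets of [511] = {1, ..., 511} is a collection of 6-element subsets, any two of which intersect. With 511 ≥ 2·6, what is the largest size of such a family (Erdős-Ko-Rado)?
max |F| = C(510, 5) = 281921956602

The Erdős-Ko-Rado theorem states: for n ≥ 2k, an intersecting family of k-subsets of an n-element set has size at most C(n − 1, k − 1), with equality for 'star' families {A ⊆ [n] : |A| = k, i ∈ A} (fix an element i). For n = 511, k = 6: C(510, 5) = 281921956602.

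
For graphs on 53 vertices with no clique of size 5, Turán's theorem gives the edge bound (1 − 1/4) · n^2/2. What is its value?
Turán density bound = (3/4) · 53^2/2 = 8427/8 ≈ 1053.375

Turán's theorem: ex(n, K_{r+1}) is achieved by the complete r-partite Turán graph T(n, r) with parts as balanced as possible, and is at most (1 − 1/r) · n^2/2. For r = 4, n = 53: the density bound is (3/4) · 2809/2 = 8427/8 ≈ 1053.375. The integer-valued extremum is e(T(53, 4)) = 1053, which is strictly less than the density bound 8427/8 since 4 ∤ 53 (the parts of T(53, 4) cannot all be equal).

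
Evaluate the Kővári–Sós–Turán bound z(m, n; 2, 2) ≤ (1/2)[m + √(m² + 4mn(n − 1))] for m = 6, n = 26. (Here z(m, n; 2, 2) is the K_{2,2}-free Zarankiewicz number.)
z(6, 26; 2, 2) ≤ (1/2)[6 + √(6² + 4·6·26·25)] = (1/2)[6 + √15636] = 65.522

Kővári–Sós–Turán: let r_1, ..., r_6 be the row sums and z = Σ r_i the total number of 1s. Each pair of columns can share at most one row with both entries 1 (else a 2×2 all-ones block appears), so Σ_i C(r_i, 2) ≤ C(26, 2) = 325. By convexity Σ_i C(r_i, 2) ≥ 6·C(z/6, 2) = z(z − 6)/(2·6), giving z² − 6z − 6·26·25 ≤ 0 and hence z ≤ (1/2)[6 + √(36 + 4·3900)] = (1/2)[6 + √15636] ≈ (1/2)(6 + 125.044) = 65.522.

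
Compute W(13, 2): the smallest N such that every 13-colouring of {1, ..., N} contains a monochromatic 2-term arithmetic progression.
W(13, 2) = 13 + 1 = 14

A 2-term AP is any pair of integers, so a monochromatic 2-AP exists iff some colour is used at least twice. With 13 colours, the colouring i ↦ i on {1, ..., 13} uses each colour once, avoiding any monochromatic pair, so W(13, 2) > 13. For {1, ..., 14}, pigeonhole forces two integers of the same colour, which form a monochromatic 2-AP. Hence W(13, 2) = 14.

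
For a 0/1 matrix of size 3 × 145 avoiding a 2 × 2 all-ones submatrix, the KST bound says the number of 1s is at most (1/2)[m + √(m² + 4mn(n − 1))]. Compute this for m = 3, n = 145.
z(3, 145; 2, 2) ≤ (1/2)[3 + √(3² + 4·3·145·144)] = (1/2)[3 + √250569] = 251.7843

Kővári–Sós–Turán: let r_1, ..., r_3 be the row sums and z = Σ r_i the total number of 1s. Each pair of columns can share at most one row with both entries 1 (else a 2×2 all-ones block appears), so Σ_i C(r_i, 2) ≤ C(145, 2) = 10440. By convexity Σ_i C(r_i, 2) ≥ 3·C(z/3, 2) = z(z − 3)/(2·3), giving z² − 3z − 3·145·144 ≤ 0 and hence z ≤ (1/2)[3 + √(9 + 4·62640)] = (1/2)[3 + √250569] ≈ (1/2)(3 + 500.5687) = 251.7843.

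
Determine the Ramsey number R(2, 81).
R(2, 81) = 81

R(2, k) = k for all k ≥ 2: in a 2-colouring of K_k, either some edge is red (a red K_2) or all edges are blue (a blue K_k). And K_{80} coloured all-blue has no blue K_81, so R(2, 81) > 80. Hence R(2, 81) = 81.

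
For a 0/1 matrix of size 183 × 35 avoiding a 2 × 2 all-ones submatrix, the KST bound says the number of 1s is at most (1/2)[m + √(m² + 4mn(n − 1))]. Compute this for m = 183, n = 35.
z(183, 35; 2, 2) ≤ (1/2)[183 + √(183² + 4·183·35·34)] = (1/2)[183 + √904569] = 567.0442

Kővári–Sós–Turán: let r_1, ..., r_183 be the row sums and z = Σ r_i the total number of 1s. Each pair of columns can share at most one row with both entries 1 (else a 2×2 all-ones block appears), so Σ_i C(r_i, 2) ≤ C(35, 2) = 595. By convexity Σ_i C(r_i, 2) ≥ 183·C(z/183, 2) = z(z − 183)/(2·183), giving z² − 183z − 183·35·34 ≤ 0 and hence z ≤ (1/2)[183 + √(33489 + 4·217770)] = (1/2)[183 + √904569] ≈ (1/2)(183 + 951.0883) = 567.0442.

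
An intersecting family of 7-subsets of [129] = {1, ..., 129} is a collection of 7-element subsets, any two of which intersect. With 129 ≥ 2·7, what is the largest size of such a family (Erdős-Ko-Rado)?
max |F| = C(128, 6) = 5423611200

Erdős-Ko-Rado (1961): when n ≥ 2k, max |F| = C(n−1, k−1). The bound is attained by the star {A : i ∈ A} for any fixed i ∈ [n]. Here C(129−1, 7−1) = C(128, 6) = 5423611200.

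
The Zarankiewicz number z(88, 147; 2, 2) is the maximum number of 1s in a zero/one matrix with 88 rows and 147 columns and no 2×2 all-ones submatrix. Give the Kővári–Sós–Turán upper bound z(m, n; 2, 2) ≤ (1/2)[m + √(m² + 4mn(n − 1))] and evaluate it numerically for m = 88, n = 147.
z(88, 147; 2, 2) ≤ (1/2)[88 + √(88² + 4·88·147·146)] = (1/2)[88 + √7562368] = 1418.988

Kővári–Sós–Turán: let r_1, ..., r_88 be the row sums and z = Σ r_i the total number of 1s. Each pair of columns can share at most one row with both entries 1 (else a 2×2 all-ones block appears), so Σ_i C(r_i, 2) ≤ C(147, 2) = 10731. By convexity Σ_i C(r_i, 2) ≥ 88·C(z/88, 2) = z(z − 88)/(2·88), giving z² − 88z − 88·147·146 ≤ 0 and hence z ≤ (1/2)[88 + √(7744 + 4·1888656)] = (1/2)[88 + √7562368] ≈ (1/2)(88 + 2749.976) = 1418.988.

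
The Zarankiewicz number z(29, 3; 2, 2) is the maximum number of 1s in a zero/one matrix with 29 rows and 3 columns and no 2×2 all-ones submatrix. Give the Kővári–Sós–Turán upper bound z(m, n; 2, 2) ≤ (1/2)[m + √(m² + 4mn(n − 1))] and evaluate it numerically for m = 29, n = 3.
z(29, 3; 2, 2) ≤ (1/2)[29 + √(29² + 4·29·3·2)] = (1/2)[29 + √1537] = 34.1023

Kővári–Sós–Turán: let r_1, ..., r_29 be the row sums and z = Σ r_i the total number of 1s. Each pair of columns can share at most one row with both entries 1 (else a 2×2 all-ones block appears), so Σ_i C(r_i, 2) ≤ C(3, 2) = 3. By convexity Σ_i C(r_i, 2) ≥ 29·C(z/29, 2) = z(z − 29)/(2·29), giving z² − 29z − 29·3·2 ≤ 0 and hence z ≤ (1/2)[29 + √(841 + 4·174)] = (1/2)[29 + √1537] ≈ (1/2)(29 + 39.2046) = 34.1023.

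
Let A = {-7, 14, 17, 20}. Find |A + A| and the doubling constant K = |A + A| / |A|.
K = |A + A| / |A| = 9/4

Enumerate A + A = {a + b : a, b ∈ A}. With |A| = 4, there are |A|^2 = 16 ordered sum pairs; collecting distinct values, A + A = {-14, 7, 10, 13, 28, 31, 34, 37, 40}, so |A + A| = 9. Thus K = 9/4. For comparison, the minimum possible |A + A| over all 4-element sets is 2·4 − 1 = 7 (so min K = 7/4), attained only by arithmetic progressions.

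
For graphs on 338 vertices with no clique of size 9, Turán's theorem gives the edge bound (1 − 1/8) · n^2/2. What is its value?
Turán density bound = (7/8) · 338^2/2 = 199927/4 ≈ 49981.75

Turán's theorem: ex(n, K_{r+1}) is achieved by the complete r-partite Turán graph T(n, r) with parts as balanced as possible, and is at most (1 − 1/r) · n^2/2. For r = 8, n = 338: the density bound is (7/8) · 114244/2 = 199927/4 ≈ 49981.75. The integer-valued extremum is e(T(338, 8)) = 49981, which is strictly less than the density bound 199927/4 since 8 ∤ 338 (the parts of T(338, 8) cannot all be equal).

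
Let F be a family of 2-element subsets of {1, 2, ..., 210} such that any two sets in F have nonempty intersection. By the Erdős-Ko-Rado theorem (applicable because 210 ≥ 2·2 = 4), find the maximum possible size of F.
max |F| = C(209, 1) = 209

Erdős-Ko-Rado (1961): when n ≥ 2k, max |F| = C(n−1, k−1). The bound is attained by the star {A : i ∈ A} for any fixed i ∈ [n]. Here C(210−1, 2−1) = C(209, 1) = 209.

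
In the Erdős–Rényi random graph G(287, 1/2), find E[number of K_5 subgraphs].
E[# K_5] = C(287, 5) · (1/2)^C(5, 2) = 15668099447 / 2^10 ≈ 15300878.366211

For each 5-subset S of vertices (there are C(287, 5) = 15668099447 such S), let X_S = 1 if S induces a K_5 (all C(5, 2) = 10 edges present). Then P(X_S = 1) = (1/2)^10 = 1/1024. By linearity of expectation, E[# K_5] = C(287, 5) · (1/2)^10 = 15668099447 / 1024 ≈ 15300878.366211.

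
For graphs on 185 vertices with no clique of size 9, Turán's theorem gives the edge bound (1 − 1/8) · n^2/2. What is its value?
Turán density bound = (7/8) · 185^2/2 = 239575/16 ≈ 14973.4375

Turán's theorem: ex(n, K_{r+1}) is achieved by the complete r-partite Turán graph T(n, r) with parts as balanced as possible, and is at most (1 − 1/r) · n^2/2. For r = 8, n = 185: the density bound is (7/8) · 34225/2 = 239575/16 ≈ 14973.4375. The integer-valued extremum is e(T(185, 8)) = 14973, which is strictly less than the density bound 239575/16 since 8 ∤ 185 (the parts of T(185, 8) cannot all be equal).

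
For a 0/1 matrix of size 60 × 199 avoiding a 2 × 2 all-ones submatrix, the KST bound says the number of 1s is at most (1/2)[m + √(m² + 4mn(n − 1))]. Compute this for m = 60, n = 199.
z(60, 199; 2, 2) ≤ (1/2)[60 + √(60² + 4·60·199·198)] = (1/2)[60 + √9460080] = 1567.8622

Kővári–Sós–Turán: let r_1, ..., r_60 be the row sums and z = Σ r_i the total number of 1s. Each pair of columns can share at most one row with both entries 1 (else a 2×2 all-ones block appears), so Σ_i C(r_i, 2) ≤ C(199, 2) = 19701. By convexity Σ_i C(r_i, 2) ≥ 60·C(z/60, 2) = z(z − 60)/(2·60), giving z² − 60z − 60·199·198 ≤ 0 and hence z ≤ (1/2)[60 + √(3600 + 4·2364120)] = (1/2)[60 + √9460080] ≈ (1/2)(60 + 3075.7243) = 1567.8622.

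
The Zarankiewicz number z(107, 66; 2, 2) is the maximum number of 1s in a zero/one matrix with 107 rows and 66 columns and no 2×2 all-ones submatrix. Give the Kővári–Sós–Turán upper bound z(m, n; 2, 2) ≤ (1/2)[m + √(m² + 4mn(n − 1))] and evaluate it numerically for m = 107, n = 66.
z(107, 66; 2, 2) ≤ (1/2)[107 + √(107² + 4·107·66·65)] = (1/2)[107 + √1847569] = 733.1266

Kővári–Sós–Turán: let r_1, ..., r_107 be the row sums and z = Σ r_i the total number of 1s. Each pair of columns can share at most one row with both entries 1 (else a 2×2 all-ones block appears), so Σ_i C(r_i, 2) ≤ C(66, 2) = 2145. By convexity Σ_i C(r_i, 2) ≥ 107·C(z/107, 2) = z(z − 107)/(2·107), giving z² − 107z − 107·66·65 ≤ 0 and hence z ≤ (1/2)[107 + √(11449 + 4·459030)] = (1/2)[107 + √1847569] ≈ (1/2)(107 + 1359.2531) = 733.1266.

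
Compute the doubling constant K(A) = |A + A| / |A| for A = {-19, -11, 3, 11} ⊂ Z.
K = |A + A| / |A| = 9/4

Enumerate A + A = {a + b : a, b ∈ A}. With |A| = 4, there are |A|^2 = 16 ordered sum pairs; collecting distinct values, A + A = {-38, -30, -22, -16, -8, 0, 6, 14, 22}, so |A + A| = 9. Thus K = 9/4. For comparison, the minimum possible |A + A| over all 4-element sets is 2·4 − 1 = 7 (so min K = 7/4), attained only by arithmetic progressions.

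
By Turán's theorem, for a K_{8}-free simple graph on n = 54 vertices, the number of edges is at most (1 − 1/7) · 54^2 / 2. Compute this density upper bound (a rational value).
Turán density bound = (6/7) · 54^2/2 = 8748/7 ≈ 1249.7143

Turán's theorem: ex(n, K_{r+1}) is achieved by the complete r-partite Turán graph T(n, r) with parts as balanced as possible, and is at most (1 − 1/r) · n^2/2. For r = 7, n = 54: the density bound is (6/7) · 2916/2 = 8748/7 ≈ 1249.7143. The integer-valued extremum is e(T(54, 7)) = 1249, which is strictly less than the density bound 8748/7 since 7 ∤ 54 (the parts of T(54, 7) cannot all be equal).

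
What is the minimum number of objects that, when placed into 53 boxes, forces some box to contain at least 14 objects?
n = (14 − 1)·53 + 1 = 690

By the generalised pigeonhole principle, to guarantee some box contains ≥ r objects we need more than (r − 1) · k objects total. Threshold: n = (r − 1) · k + 1. With r = 14 and k = 53: n = 13 · 53 + 1 = 689 + 1 = 690. For n = 689 = 13 · 53, we can put exactly 13 objects in every box, avoiding 14 in any single one — so 690 is tight.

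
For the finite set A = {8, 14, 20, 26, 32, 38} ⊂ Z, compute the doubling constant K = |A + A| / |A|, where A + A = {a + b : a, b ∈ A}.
K = |A + A| / |A| = 11/6

Enumerate A + A = {a + b : a, b ∈ A}. With |A| = 6, there are |A|^2 = 36 ordered sum pairs; collecting distinct values, A + A = {16, 22, 28, 34, 40, 46, 52, 58, 64, 70, 76}, so |A + A| = 11. Thus K = 11/6. Here |A + A| = 2|A| − 1 = 11, the minimum possible — so K = 11/6 is minimal, which holds iff A is an arithmetic progression.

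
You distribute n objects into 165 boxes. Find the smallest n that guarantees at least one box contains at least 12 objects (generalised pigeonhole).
n = (12 − 1)·165 + 1 = 1816

By the generalised pigeonhole principle, to guarantee some box contains ≥ r objects we need more than (r − 1) · k objects total. Threshold: n = (r − 1) · k + 1. With r = 12 and k = 165: n = 11 · 165 + 1 = 1815 + 1 = 1816. For n = 1815 = 11 · 165, we can put exactly 11 objects in every box, avoiding 12 in any single one — so 1816 is tight.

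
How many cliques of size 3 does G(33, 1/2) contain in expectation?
E[# K_3] = C(33, 3) · (1/2)^C(3, 2) = 5456 / 2^3 = 682

For each 3-subset S of vertices (there are C(33, 3) = 5456 such S), let X_S = 1 if S induces a K_3 (all C(3, 2) = 3 edges present). Then P(X_S = 1) = (1/2)^3 = 1/8. By linearity of expectation, E[# K_3] = C(33, 3) · (1/2)^3 = 5456 / 8 = 682.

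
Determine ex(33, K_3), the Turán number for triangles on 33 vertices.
ex(33, K_3) = ⌊33^2/4⌋ = 272

Mantel (1907): a triangle-free graph on n vertices has at most ⌊n^2/4⌋ edges, with equality for the complete bipartite graph K_{⌊n/2⌋, ⌈n/2⌉}. For n = 33: ⌊33^2/4⌋ = ⌊1089/4⌋ = 272. The extremal graph is K_{16, 17}, which has 16·17 = 272 edges.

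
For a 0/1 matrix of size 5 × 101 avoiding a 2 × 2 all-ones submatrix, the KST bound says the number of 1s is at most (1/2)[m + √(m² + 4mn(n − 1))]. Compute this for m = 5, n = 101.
z(5, 101; 2, 2) ≤ (1/2)[5 + √(5² + 4·5·101·100)] = (1/2)[5 + √202025] = 227.236

Kővári–Sós–Turán: let r_1, ..., r_5 be the row sums and z = Σ r_i the total number of 1s. Each pair of columns can share at most one row with both entries 1 (else a 2×2 all-ones block appears), so Σ_i C(r_i, 2) ≤ C(101, 2) = 5050. By convexity Σ_i C(r_i, 2) ≥ 5·C(z/5, 2) = z(z − 5)/(2·5), giving z² − 5z − 5·101·100 ≤ 0 and hence z ≤ (1/2)[5 + √(25 + 4·50500)] = (1/2)[5 + √202025] ≈ (1/2)(5 + 449.4719) = 227.236.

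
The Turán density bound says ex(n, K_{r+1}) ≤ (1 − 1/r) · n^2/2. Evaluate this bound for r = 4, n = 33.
Turán density bound = (3/4) · 33^2/2 = 3267/8 ≈ 408.375

Turán's theorem: ex(n, K_{r+1}) is achieved by the complete r-partite Turán graph T(n, r) with parts as balanced as possible, and is at most (1 − 1/r) · n^2/2. For r = 4, n = 33: the density bound is (3/4) · 1089/2 = 3267/8 ≈ 408.375. The integer-valued extremum is e(T(33, 4)) = 408, which is strictly less than the density bound 3267/8 since 4 ∤ 33 (the parts of T(33, 4) cannot all be equal).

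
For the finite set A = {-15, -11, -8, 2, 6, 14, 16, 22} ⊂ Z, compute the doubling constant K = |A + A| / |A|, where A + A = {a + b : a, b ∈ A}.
K = |A + A| / |A| = 33/8

Enumerate A + A = {a + b : a, b ∈ A}. With |A| = 8, there are |A|^2 = 64 ordered sum pairs; collecting distinct values, A + A = {-30, -26, -23, -22, -19, -16, -13, -9, -6, -5, -2, -1, 1, 3, 4, 5, 6, 7, 8, 11, 12, 14, 16, 18, 20, 22, 24, 28, 30, 32, 36, 38, 44}, so |A + A| = 33. Thus K = 33/8. For comparison, the minimum possible |A + A| over all 8-element sets is 2·8 − 1 = 15 (so min K = 15/8), attained only by arithmetic progressions.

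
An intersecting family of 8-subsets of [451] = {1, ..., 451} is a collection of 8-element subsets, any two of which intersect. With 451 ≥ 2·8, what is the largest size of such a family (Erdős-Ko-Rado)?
max |F| = C(450, 7) = 707443393521600

The Erdős-Ko-Rado theorem states: for n ≥ 2k, an intersecting family of k-subsets of an n-element set has size at most C(n − 1, k − 1), with equality for 'star' families {A ⊆ [n] : |A| = k, i ∈ A} (fix an element i). For n = 451, k = 8: C(450, 7) = 707443393521600.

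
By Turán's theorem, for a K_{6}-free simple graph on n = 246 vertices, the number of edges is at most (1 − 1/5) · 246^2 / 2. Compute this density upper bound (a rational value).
Turán density bound = (4/5) · 246^2/2 = 121032/5 ≈ 24206.4

Turán's theorem: ex(n, K_{r+1}) is achieved by the complete r-partite Turán graph T(n, r) with parts as balanced as possible, and is at most (1 − 1/r) · n^2/2. For r = 5, n = 246: the density bound is (4/5) · 60516/2 = 121032/5 ≈ 24206.4. The integer-valued extremum is e(T(246, 5)) = 24206, which is strictly less than the density bound 121032/5 since 5 ∤ 246 (the parts of T(246, 5) cannot all be equal).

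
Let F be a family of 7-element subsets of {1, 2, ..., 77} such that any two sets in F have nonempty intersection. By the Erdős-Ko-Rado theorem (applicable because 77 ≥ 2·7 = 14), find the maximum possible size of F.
max |F| = C(76, 6) = 218618940

Erdős-Ko-Rado (1961): when n ≥ 2k, max |F| = C(n−1, k−1). The bound is attained by the star {A : i ∈ A} for any fixed i ∈ [n]. Here C(77−1, 7−1) = C(76, 6) = 218618940.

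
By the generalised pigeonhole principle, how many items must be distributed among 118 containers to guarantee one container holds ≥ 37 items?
n = (37 − 1)·118 + 1 = 4249

By the generalised pigeonhole principle, to guarantee some box contains ≥ r objects we need more than (r − 1) · k objects total. Threshold: n = (r − 1) · k + 1. With r = 37 and k = 118: n = 36 · 118 + 1 = 4248 + 1 = 4249. For n = 4248 = 36 · 118, we can put exactly 36 objects in every box, avoiding 37 in any single one — so 4249 is tight.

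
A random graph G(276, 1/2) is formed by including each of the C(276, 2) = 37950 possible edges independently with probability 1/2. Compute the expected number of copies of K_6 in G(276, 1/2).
E[# K_6] = C(276, 6) · (1/2)^C(6, 2) = 581246946280 / 2^15 = 72655868285/4096 ≈ 17738249.093018

For each 6-subset S of vertices (there are C(276, 6) = 581246946280 such S), let X_S = 1 if S induces a K_6 (all C(6, 2) = 15 edges present). Then P(X_S = 1) = (1/2)^15 = 1/32768. By linearity of expectation, E[# K_6] = C(276, 6) · (1/2)^15 = 581246946280 / 32768 = 72655868285/4096 ≈ 17738249.093018.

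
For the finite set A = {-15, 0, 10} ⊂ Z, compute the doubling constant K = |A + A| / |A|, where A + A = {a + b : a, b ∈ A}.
K = |A + A| / |A| = 6/3 = 2

Enumerate A + A = {a + b : a, b ∈ A}. With |A| = 3, there are |A|^2 = 9 ordered sum pairs; collecting distinct values, A + A = {-30, -15, -5, 0, 10, 20}, so |A + A| = 6. Thus K = 6/3 = 2. For comparison, the minimum possible |A + A| over all 3-element sets is 2·3 − 1 = 5 (so min K = 5/3), attained only by arithmetic progressions.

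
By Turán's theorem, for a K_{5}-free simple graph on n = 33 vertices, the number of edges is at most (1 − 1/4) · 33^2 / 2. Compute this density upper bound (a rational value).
Turán density bound = (3/4) · 33^2/2 = 3267/8 ≈ 408.375

Turán's theorem: ex(n, K_{r+1}) is achieved by the complete r-partite Turán graph T(n, r) with parts as balanced as possible, and is at most (1 − 1/r) · n^2/2. For r = 4, n = 33: the density bound is (3/4) · 1089/2 = 3267/8 ≈ 408.375. The integer-valued extremum is e(T(33, 4)) = 408, which is strictly less than the density bound 3267/8 since 4 ∤ 33 (the parts of T(33, 4) cannot all be equal).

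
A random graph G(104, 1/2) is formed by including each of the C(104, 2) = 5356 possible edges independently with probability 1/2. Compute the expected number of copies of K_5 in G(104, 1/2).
E[# K_5] = C(104, 5) · (1/2)^C(5, 2) = 91962520 / 2^10 = 11495315/128 = 89807.1484375

For each 5-subset S of vertices (there are C(104, 5) = 91962520 such S), let X_S = 1 if S induces a K_5 (all C(5, 2) = 10 edges present). Then P(X_S = 1) = (1/2)^10 = 1/1024. By linearity of expectation, E[# K_5] = C(104, 5) · (1/2)^10 = 91962520 / 1024 = 11495315/128 = 89807.1484375.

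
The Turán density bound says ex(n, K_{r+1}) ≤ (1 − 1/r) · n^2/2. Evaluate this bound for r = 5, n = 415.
Turán density bound = (4/5) · 415^2/2 = 68890

Turán's theorem: ex(n, K_{r+1}) is achieved by the complete r-partite Turán graph T(n, r) with parts as balanced as possible, and is at most (1 − 1/r) · n^2/2. For r = 5, n = 415: the density bound is (4/5) · 172225/2 = 68890. Since 5 ∣ 415, the Turán graph T(415, 5) has parts of equal size 83, and its edge count e(T(415, 5)) = 68890 attains the density bound exactly.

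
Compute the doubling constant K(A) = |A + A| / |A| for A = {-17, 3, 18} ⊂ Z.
K = |A + A| / |A| = 6/3 = 2

Enumerate A + A = {a + b : a, b ∈ A}. With |A| = 3, there are |A|^2 = 9 ordered sum pairs; collecting distinct values, A + A = {-34, -14, 1, 6, 21, 36}, so |A + A| = 6. Thus K = 6/3 = 2. For comparison, the minimum possible |A + A| over all 3-element sets is 2·3 − 1 = 5 (so min K = 5/3), attained only by arithmetic progressions.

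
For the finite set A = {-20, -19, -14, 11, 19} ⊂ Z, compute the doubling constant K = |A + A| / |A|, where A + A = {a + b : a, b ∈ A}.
K = |A + A| / |A| = 15/5 = 3

Enumerate A + A = {a + b : a, b ∈ A}. With |A| = 5, there are |A|^2 = 25 ordered sum pairs; collecting distinct values, A + A = {-40, -39, -38, -34, -33, -28, -9, -8, -3, -1, 0, 5, 22, 30, 38}, so |A + A| = 15. Thus K = 15/5 = 3. For comparison, the minimum possible |A + A| over all 5-element sets is 2·5 − 1 = 9 (so min K = 9/5), attained only by arithmetic progressions.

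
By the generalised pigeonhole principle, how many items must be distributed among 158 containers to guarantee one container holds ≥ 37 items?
n = (37 − 1)·158 + 1 = 5689

By the generalised pigeonhole principle, to guarantee some box contains ≥ r objects we need more than (r − 1) · k objects total. Threshold: n = (r − 1) · k + 1. With r = 37 and k = 158: n = 36 · 158 + 1 = 5688 + 1 = 5689. For n = 5688 = 36 · 158, we can put exactly 36 objects in every box, avoiding 37 in any single one — so 5689 is tight.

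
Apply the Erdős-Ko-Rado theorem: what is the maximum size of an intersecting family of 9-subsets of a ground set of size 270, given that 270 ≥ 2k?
max |F| = C(269, 8) = 612161890010407

The Erdős-Ko-Rado theorem states: for n ≥ 2k, an intersecting family of k-subsets of an n-element set has size at most C(n − 1, k − 1), with equality for 'star' families {A ⊆ [n] : |A| = k, i ∈ A} (fix an element i). For n = 270, k = 9: C(269, 8) = 612161890010407.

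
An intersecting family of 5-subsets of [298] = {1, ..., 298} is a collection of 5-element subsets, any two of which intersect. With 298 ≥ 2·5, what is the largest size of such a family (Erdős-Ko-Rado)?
max |F| = C(297, 4) = 317691990

Erdős-Ko-Rado (1961): when n ≥ 2k, max |F| = C(n−1, k−1). The bound is attained by the star {A : i ∈ A} for any fixed i ∈ [n]. Here C(298−1, 5−1) = C(297, 4) = 317691990.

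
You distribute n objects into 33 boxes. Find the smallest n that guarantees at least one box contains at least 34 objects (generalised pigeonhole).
n = (34 − 1)·33 + 1 = 1090

By the generalised pigeonhole principle, to guarantee some box contains ≥ r objects we need more than (r − 1) · k objects total. Threshold: n = (r − 1) · k + 1. With r = 34 and k = 33: n = 33 · 33 + 1 = 1089 + 1 = 1090. For n = 1089 = 33 · 33, we can put exactly 33 objects in every box, avoiding 34 in any single one — so 1090 is tight.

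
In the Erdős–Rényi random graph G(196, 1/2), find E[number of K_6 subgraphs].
E[# K_6] = C(196, 6) · (1/2)^C(6, 2) = 72887293024 / 2^15 = 2277727907/1024 ≈ 2224343.659180

For each 6-subset S of vertices (there are C(196, 6) = 72887293024 such S), let X_S = 1 if S induces a K_6 (all C(6, 2) = 15 edges present). Then P(X_S = 1) = (1/2)^15 = 1/32768. By linearity of expectation, E[# K_6] = C(196, 6) · (1/2)^15 = 72887293024 / 32768 = 2277727907/1024 ≈ 2224343.659180.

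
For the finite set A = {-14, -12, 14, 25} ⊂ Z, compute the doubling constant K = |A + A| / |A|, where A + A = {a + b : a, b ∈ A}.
K = |A + A| / |A| = 10/4 = 5/2

Enumerate A + A = {a + b : a, b ∈ A}. With |A| = 4, there are |A|^2 = 16 ordered sum pairs; collecting distinct values, A + A = {-28, -26, -24, 0, 2, 11, 13, 28, 39, 50}, so |A + A| = 10. Thus K = 10/4 = 5/2. For comparison, the minimum possible |A + A| over all 4-element sets is 2·4 − 1 = 7 (so min K = 7/4), attained only by arithmetic progressions.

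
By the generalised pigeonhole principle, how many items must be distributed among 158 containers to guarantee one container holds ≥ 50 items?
n = (50 − 1)·158 + 1 = 7743

By the generalised pigeonhole principle, to guarantee some box contains ≥ r objects we need more than (r − 1) · k objects total. Threshold: n = (r − 1) · k + 1. With r = 50 and k = 158: n = 49 · 158 + 1 = 7742 + 1 = 7743. For n = 7742 = 49 · 158, we can put exactly 49 objects in every box, avoiding 50 in any single one — so 7743 is tight.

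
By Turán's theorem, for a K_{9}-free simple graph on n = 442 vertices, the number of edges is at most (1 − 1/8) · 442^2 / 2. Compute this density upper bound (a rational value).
Turán density bound = (7/8) · 442^2/2 = 341887/4 ≈ 85471.75

Turán's theorem: ex(n, K_{r+1}) is achieved by the complete r-partite Turán graph T(n, r) with parts as balanced as possible, and is at most (1 − 1/r) · n^2/2. For r = 8, n = 442: the density bound is (7/8) · 195364/2 = 341887/4 ≈ 85471.75. The integer-valued extremum is e(T(442, 8)) = 85471, which is strictly less than the density bound 341887/4 since 8 ∤ 442 (the parts of T(442, 8) cannot all be equal).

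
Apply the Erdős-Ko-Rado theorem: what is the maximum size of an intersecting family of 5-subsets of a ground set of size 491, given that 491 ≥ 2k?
max |F| = C(490, 4) = 2372698090

Erdős-Ko-Rado (1961): when n ≥ 2k, max |F| = C(n−1, k−1). The bound is attained by the star {A : i ∈ A} for any fixed i ∈ [n]. Here C(491−1, 5−1) = C(490, 4) = 2372698090.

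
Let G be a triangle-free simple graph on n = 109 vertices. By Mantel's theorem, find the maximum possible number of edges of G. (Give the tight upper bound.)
ex(109, K_3) = ⌊109^2/4⌋ = 2970

Mantel (1907): a triangle-free graph on n vertices has at most ⌊n^2/4⌋ edges, with equality for the complete bipartite graph K_{⌊n/2⌋, ⌈n/2⌉}. For n = 109: ⌊109^2/4⌋ = ⌊11881/4⌋ = 2970. The extremal graph is K_{54, 55}, which has 54·55 = 2970 edges.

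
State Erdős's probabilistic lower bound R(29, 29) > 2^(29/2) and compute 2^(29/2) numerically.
2^(29/2) = 23170.475; so R(29, 29) > 23170.475

Colour each edge of K_n uniformly at random with red/blue. The expected number of monochromatic K_29 is C(n, 29) · 2 · 2^(−C(29,2)). If C(n, 29) · 2^(1 − C(29,2)) < 1, then with positive probability no monochromatic K_29 exists, so R(29, 29) > n. The standard estimate C(n, 29) ≤ n^29/29! shows this inequality holds whenever n ≤ 2^(29/2) (since 29! · 2^(C(29,2) − 1) > 2^(29^2/2) ≥ n^29). Hence R(29, 29) > 2^(29/2) = 23170.475.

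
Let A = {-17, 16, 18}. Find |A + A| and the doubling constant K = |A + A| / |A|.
K = |A + A| / |A| = 6/3 = 2

Enumerate A + A = {a + b : a, b ∈ A}. With |A| = 3, there are |A|^2 = 9 ordered sum pairs; collecting distinct values, A + A = {-34, -1, 1, 32, 34, 36}, so |A + A| = 6. Thus K = 6/3 = 2. For comparison, the minimum possible |A + A| over all 3-element sets is 2·3 − 1 = 5 (so min K = 5/3), attained only by arithmetic progressions.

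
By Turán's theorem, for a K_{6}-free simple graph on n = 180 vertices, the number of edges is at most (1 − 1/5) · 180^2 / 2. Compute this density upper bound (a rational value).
Turán density bound = (4/5) · 180^2/2 = 12960

Turán's theorem: ex(n, K_{r+1}) is achieved by the complete r-partite Turán graph T(n, r) with parts as balanced as possible, and is at most (1 − 1/r) · n^2/2. For r = 5, n = 180: the density bound is (4/5) · 32400/2 = 12960. Since 5 ∣ 180, the Turán graph T(180, 5) has parts of equal size 36, and its edge count e(T(180, 5)) = 12960 attains the density bound exactly.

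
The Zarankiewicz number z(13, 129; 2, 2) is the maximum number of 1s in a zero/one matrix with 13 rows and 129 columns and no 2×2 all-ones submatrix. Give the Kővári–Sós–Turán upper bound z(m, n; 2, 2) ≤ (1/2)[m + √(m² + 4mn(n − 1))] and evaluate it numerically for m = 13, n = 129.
z(13, 129; 2, 2) ≤ (1/2)[13 + √(13² + 4·13·129·128)] = (1/2)[13 + √858793] = 469.8554

Kővári–Sós–Turán: let r_1, ..., r_13 be the row sums and z = Σ r_i the total number of 1s. Each pair of columns can share at most one row with both entries 1 (else a 2×2 all-ones block appears), so Σ_i C(r_i, 2) ≤ C(129, 2) = 8256. By convexity Σ_i C(r_i, 2) ≥ 13·C(z/13, 2) = z(z − 13)/(2·13), giving z² − 13z − 13·129·128 ≤ 0 and hence z ≤ (1/2)[13 + √(169 + 4·214656)] = (1/2)[13 + √858793] ≈ (1/2)(13 + 926.7109) = 469.8554.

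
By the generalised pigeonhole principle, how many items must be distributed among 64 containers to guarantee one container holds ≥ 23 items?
n = (23 − 1)·64 + 1 = 1409

By the generalised pigeonhole principle, to guarantee some box contains ≥ r objects we need more than (r − 1) · k objects total. Threshold: n = (r − 1) · k + 1. With r = 23 and k = 64: n = 22 · 64 + 1 = 1408 + 1 = 1409. For n = 1408 = 22 · 64, we can put exactly 22 objects in every box, avoiding 23 in any single one — so 1409 is tight.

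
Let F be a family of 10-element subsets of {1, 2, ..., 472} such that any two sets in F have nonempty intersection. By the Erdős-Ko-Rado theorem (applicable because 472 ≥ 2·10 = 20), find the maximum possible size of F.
max |F| = C(471, 9) = 2910912490952875630

The Erdős-Ko-Rado theorem states: for n ≥ 2k, an intersecting family of k-subsets of an n-element set has size at most C(n − 1, k − 1), with equality for 'star' families {A ⊆ [n] : |A| = k, i ∈ A} (fix an element i). For n = 472, k = 10: C(471, 9) = 2910912490952875630.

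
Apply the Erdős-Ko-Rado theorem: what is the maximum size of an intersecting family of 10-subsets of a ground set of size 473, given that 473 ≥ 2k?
max |F| = C(472, 9) = 2967496103088028720

The Erdős-Ko-Rado theorem states: for n ≥ 2k, an intersecting family of k-subsets of an n-element set has size at most C(n − 1, k − 1), with equality for 'star' families {A ⊆ [n] : |A| = k, i ∈ A} (fix an element i). For n = 473, k = 10: C(472, 9) = 2967496103088028720.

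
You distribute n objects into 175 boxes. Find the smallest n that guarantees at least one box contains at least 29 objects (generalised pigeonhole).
n = (29 − 1)·175 + 1 = 4901

By the generalised pigeonhole principle, to guarantee some box contains ≥ r objects we need more than (r − 1) · k objects total. Threshold: n = (r − 1) · k + 1. With r = 29 and k = 175: n = 28 · 175 + 1 = 4900 + 1 = 4901. For n = 4900 = 28 · 175, we can put exactly 28 objects in every box, avoiding 29 in any single one — so 4901 is tight.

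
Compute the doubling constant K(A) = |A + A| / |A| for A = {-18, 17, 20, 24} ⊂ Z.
K = |A + A| / |A| = 10/4 = 5/2

Enumerate A + A = {a + b : a, b ∈ A}. With |A| = 4, there are |A|^2 = 16 ordered sum pairs; collecting distinct values, A + A = {-36, -1, 2, 6, 34, 37, 40, 41, 44, 48}, so |A + A| = 10. Thus K = 10/4 = 5/2. For comparison, the minimum possible |A + A| over all 4-element sets is 2·4 − 1 = 7 (so min K = 7/4), attained only by arithmetic progressions.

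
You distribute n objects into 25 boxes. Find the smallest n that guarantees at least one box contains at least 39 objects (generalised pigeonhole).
n = (39 − 1)·25 + 1 = 951

By the generalised pigeonhole principle, to guarantee some box contains ≥ r objects we need more than (r − 1) · k objects total. Threshold: n = (r − 1) · k + 1. With r = 39 and k = 25: n = 38 · 25 + 1 = 950 + 1 = 951. For n = 950 = 38 · 25, we can put exactly 38 objects in every box, avoiding 39 in any single one — so 951 is tight.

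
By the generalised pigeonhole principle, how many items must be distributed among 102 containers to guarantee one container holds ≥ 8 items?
n = (8 − 1)·102 + 1 = 715

By the generalised pigeonhole principle, to guarantee some box contains ≥ r objects we need more than (r − 1) · k objects total. Threshold: n = (r − 1) · k + 1. With r = 8 and k = 102: n = 7 · 102 + 1 = 714 + 1 = 715. For n = 714 = 7 · 102, we can put exactly 7 objects in every box, avoiding 8 in any single one — so 715 is tight.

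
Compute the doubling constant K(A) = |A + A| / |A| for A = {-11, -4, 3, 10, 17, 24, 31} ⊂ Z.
K = |A + A| / |A| = 13/7

Enumerate A + A = {a + b : a, b ∈ A}. With |A| = 7, there are |A|^2 = 49 ordered sum pairs; collecting distinct values, A + A = {-22, -15, -8, -1, 6, 13, 20, 27, 34, 41, 48, 55, 62}, so |A + A| = 13. Thus K = 13/7. Here |A + A| = 2|A| − 1 = 13, the minimum possible — so K = 13/7 is minimal, which holds iff A is an arithmetic progression.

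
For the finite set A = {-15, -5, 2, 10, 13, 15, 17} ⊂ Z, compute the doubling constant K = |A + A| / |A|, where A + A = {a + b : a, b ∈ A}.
K = |A + A| / |A| = 26/7

Enumerate A + A = {a + b : a, b ∈ A}. With |A| = 7, there are |A|^2 = 49 ordered sum pairs; collecting distinct values, A + A = {-30, -20, -13, -10, -5, -3, -2, 0, 2, 4, 5, 8, 10, 12, 15, 17, 19, 20, 23, 25, 26, 27, 28, 30, 32, 34}, so |A + A| = 26. Thus K = 26/7. For comparison, the minimum possible |A + A| over all 7-element sets is 2·7 − 1 = 13 (so min K = 13/7), attained only by arithmetic progressions.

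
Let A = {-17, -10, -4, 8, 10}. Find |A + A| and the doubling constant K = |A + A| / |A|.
K = |A + A| / |A| = 15/5 = 3

Enumerate A + A = {a + b : a, b ∈ A}. With |A| = 5, there are |A|^2 = 25 ordered sum pairs; collecting distinct values, A + A = {-34, -27, -21, -20, -14, -9, -8, -7, -2, 0, 4, 6, 16, 18, 20}, so |A + A| = 15. Thus K = 15/5 = 3. For comparison, the minimum possible |A + A| over all 5-element sets is 2·5 − 1 = 9 (so min K = 9/5), attained only by arithmetic progressions.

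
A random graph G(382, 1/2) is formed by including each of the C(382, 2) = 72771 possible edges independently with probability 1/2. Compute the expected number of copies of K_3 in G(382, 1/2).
E[# K_3] = C(382, 3) · (1/2)^C(3, 2) = 9217660 / 2^3 = 2304415/2 = 1152207.5

For each 3-subset S of vertices (there are C(382, 3) = 9217660 such S), let X_S = 1 if S induces a K_3 (all C(3, 2) = 3 edges present). Then P(X_S = 1) = (1/2)^3 = 1/8. By linearity of expectation, E[# K_3] = C(382, 3) · (1/2)^3 = 9217660 / 8 = 2304415/2 = 1152207.5.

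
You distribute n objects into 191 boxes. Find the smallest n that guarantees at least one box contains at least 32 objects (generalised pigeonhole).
n = (32 − 1)·191 + 1 = 5922

By the generalised pigeonhole principle, to guarantee some box contains ≥ r objects we need more than (r − 1) · k objects total. Threshold: n = (r − 1) · k + 1. With r = 32 and k = 191: n = 31 · 191 + 1 = 5921 + 1 = 5922. For n = 5921 = 31 · 191, we can put exactly 31 objects in every box, avoiding 32 in any single one — so 5922 is tight.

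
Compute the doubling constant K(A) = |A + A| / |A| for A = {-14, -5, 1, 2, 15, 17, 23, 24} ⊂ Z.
K = |A + A| / |A| = 31/8

Enumerate A + A = {a + b : a, b ∈ A}. With |A| = 8, there are |A|^2 = 64 ordered sum pairs; collecting distinct values, A + A = {-28, -19, -13, -12, -10, -4, -3, 1, 2, 3, 4, 9, 10, 12, 16, 17, 18, 19, 24, 25, 26, 30, 32, 34, 38, 39, 40, 41, 46, 47, 48}, so |A + A| = 31. Thus K = 31/8. For comparison, the minimum possible |A + A| over all 8-element sets is 2·8 − 1 = 15 (so min K = 15/8), attained only by arithmetic progressions.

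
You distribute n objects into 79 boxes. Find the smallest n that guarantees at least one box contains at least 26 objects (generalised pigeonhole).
n = (26 − 1)·79 + 1 = 1976

By the generalised pigeonhole principle, to guarantee some box contains ≥ r objects we need more than (r − 1) · k objects total. Threshold: n = (r − 1) · k + 1. With r = 26 and k = 79: n = 25 · 79 + 1 = 1975 + 1 = 1976. For n = 1975 = 25 · 79, we can put exactly 25 objects in every box, avoiding 26 in any single one — so 1976 is tight.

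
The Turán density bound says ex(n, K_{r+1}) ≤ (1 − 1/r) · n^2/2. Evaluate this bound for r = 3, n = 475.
Turán density bound = (2/3) · 475^2/2 = 225625/3 ≈ 75208.3333

Turán's theorem: ex(n, K_{r+1}) is achieved by the complete r-partite Turán graph T(n, r) with parts as balanced as possible, and is at most (1 − 1/r) · n^2/2. For r = 3, n = 475: the density bound is (2/3) · 225625/2 = 225625/3 ≈ 75208.3333. The integer-valued extremum is e(T(475, 3)) = 75208, which is strictly less than the density bound 225625/3 since 3 ∤ 475 (the parts of T(475, 3) cannot all be equal).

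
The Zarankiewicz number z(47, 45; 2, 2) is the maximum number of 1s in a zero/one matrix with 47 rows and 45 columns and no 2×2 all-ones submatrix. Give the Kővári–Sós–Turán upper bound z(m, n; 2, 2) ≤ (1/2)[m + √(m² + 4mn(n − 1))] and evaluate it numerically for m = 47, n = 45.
z(47, 45; 2, 2) ≤ (1/2)[47 + √(47² + 4·47·45·44)] = (1/2)[47 + √374449] = 329.4612

Kővári–Sós–Turán: let r_1, ..., r_47 be the row sums and z = Σ r_i the total number of 1s. Each pair of columns can share at most one row with both entries 1 (else a 2×2 all-ones block appears), so Σ_i C(r_i, 2) ≤ C(45, 2) = 990. By convexity Σ_i C(r_i, 2) ≥ 47·C(z/47, 2) = z(z − 47)/(2·47), giving z² − 47z − 47·45·44 ≤ 0 and hence z ≤ (1/2)[47 + √(2209 + 4·93060)] = (1/2)[47 + √374449] ≈ (1/2)(47 + 611.9224) = 329.4612.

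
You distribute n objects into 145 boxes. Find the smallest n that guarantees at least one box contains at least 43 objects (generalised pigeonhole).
n = (43 − 1)·145 + 1 = 6091

By the generalised pigeonhole principle, to guarantee some box contains ≥ r objects we need more than (r − 1) · k objects total. Threshold: n = (r − 1) · k + 1. With r = 43 and k = 145: n = 42 · 145 + 1 = 6090 + 1 = 6091. For n = 6090 = 42 · 145, we can put exactly 42 objects in every box, avoiding 43 in any single one — so 6091 is tight.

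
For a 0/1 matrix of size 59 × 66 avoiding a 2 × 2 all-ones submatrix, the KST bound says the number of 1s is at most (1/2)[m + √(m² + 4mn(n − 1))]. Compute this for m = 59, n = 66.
z(59, 66; 2, 2) ≤ (1/2)[59 + √(59² + 4·59·66·65)] = (1/2)[59 + √1015921] = 533.4645

Kővári–Sós–Turán: let r_1, ..., r_59 be the row sums and z = Σ r_i the total number of 1s. Each pair of columns can share at most one row with both entries 1 (else a 2×2 all-ones block appears), so Σ_i C(r_i, 2) ≤ C(66, 2) = 2145. By convexity Σ_i C(r_i, 2) ≥ 59·C(z/59, 2) = z(z − 59)/(2·59), giving z² − 59z − 59·66·65 ≤ 0 and hence z ≤ (1/2)[59 + √(3481 + 4·253110)] = (1/2)[59 + √1015921] ≈ (1/2)(59 + 1007.9291) = 533.4645.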